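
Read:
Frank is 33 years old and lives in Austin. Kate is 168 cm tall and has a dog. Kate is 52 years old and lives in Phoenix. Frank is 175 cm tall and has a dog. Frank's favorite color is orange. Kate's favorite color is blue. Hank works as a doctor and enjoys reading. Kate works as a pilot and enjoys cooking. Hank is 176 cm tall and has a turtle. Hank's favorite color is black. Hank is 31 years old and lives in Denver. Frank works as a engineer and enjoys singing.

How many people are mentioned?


People: Frank, Kate, Hank. Count = 3

3


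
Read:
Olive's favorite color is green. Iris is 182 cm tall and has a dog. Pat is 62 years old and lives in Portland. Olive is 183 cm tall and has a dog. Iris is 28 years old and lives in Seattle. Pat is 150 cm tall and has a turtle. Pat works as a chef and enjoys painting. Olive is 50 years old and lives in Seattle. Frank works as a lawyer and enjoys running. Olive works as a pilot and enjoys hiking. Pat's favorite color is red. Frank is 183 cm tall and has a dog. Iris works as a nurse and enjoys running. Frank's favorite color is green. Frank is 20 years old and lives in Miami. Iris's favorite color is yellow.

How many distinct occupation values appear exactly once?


Unique occupation values: 4

4


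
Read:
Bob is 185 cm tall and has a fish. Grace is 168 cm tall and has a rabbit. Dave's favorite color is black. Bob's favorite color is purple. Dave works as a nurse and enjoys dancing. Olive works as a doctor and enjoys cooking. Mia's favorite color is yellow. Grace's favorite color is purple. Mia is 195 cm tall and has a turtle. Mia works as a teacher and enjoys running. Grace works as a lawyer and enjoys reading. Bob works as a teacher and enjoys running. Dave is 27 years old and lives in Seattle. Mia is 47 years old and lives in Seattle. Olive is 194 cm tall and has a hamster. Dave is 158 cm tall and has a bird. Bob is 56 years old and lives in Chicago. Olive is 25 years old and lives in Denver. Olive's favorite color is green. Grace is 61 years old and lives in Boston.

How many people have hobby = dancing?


Count: 1

1


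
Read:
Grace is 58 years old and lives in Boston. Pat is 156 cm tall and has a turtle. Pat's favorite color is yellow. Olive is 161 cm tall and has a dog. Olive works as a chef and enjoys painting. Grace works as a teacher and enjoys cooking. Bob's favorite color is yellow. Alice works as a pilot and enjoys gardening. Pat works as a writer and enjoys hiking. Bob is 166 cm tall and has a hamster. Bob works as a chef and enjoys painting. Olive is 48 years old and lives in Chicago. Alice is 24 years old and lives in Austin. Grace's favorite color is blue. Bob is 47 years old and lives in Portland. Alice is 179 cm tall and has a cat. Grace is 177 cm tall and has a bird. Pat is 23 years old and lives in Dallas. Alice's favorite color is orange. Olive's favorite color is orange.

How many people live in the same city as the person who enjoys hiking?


Person with hobby hiking is Pat, city Dallas. Count = 1

1


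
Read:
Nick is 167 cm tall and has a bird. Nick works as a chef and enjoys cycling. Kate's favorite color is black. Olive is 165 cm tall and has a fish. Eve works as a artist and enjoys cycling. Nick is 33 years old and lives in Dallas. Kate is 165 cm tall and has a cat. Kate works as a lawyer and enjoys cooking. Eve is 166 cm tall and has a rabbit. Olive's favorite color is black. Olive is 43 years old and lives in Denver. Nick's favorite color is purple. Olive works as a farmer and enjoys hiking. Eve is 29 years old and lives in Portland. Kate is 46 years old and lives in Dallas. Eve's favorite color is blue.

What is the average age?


Sum=151, n=4, avg=37.75

37.75


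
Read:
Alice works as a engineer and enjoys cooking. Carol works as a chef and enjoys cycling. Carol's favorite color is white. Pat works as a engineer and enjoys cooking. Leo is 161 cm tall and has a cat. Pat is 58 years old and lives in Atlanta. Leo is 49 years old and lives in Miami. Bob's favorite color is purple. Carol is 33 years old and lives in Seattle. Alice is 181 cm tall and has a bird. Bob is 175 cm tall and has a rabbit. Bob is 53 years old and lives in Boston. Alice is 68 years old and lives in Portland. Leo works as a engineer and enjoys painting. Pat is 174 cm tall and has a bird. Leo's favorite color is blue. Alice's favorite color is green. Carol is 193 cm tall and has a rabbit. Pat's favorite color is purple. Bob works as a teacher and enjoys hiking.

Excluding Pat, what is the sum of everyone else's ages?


Sum (excluding Pat): 203

203


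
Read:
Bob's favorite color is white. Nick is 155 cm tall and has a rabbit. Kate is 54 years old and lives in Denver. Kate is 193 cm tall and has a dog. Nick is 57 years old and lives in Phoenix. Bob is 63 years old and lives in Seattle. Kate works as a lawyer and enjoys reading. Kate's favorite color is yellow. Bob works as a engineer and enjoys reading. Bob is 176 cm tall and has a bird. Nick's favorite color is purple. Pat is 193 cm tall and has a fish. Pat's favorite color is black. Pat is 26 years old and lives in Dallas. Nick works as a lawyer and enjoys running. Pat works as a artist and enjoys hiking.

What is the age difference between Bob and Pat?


|63 - 26| = 37

37


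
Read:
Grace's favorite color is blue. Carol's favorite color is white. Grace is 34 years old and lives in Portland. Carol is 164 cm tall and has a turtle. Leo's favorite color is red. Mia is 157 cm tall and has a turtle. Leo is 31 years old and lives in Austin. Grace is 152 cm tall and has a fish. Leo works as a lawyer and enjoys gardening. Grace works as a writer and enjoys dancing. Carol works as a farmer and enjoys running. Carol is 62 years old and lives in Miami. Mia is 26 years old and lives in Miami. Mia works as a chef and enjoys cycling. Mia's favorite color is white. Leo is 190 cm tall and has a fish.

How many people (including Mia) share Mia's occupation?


Mia is a chef. Count = 1

1


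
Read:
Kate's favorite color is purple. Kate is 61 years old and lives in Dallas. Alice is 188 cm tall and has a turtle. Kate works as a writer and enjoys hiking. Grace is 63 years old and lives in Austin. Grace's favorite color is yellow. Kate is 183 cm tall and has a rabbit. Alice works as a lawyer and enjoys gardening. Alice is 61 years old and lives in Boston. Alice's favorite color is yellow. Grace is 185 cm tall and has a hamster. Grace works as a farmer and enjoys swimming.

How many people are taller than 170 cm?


Taller than 170: 3

3


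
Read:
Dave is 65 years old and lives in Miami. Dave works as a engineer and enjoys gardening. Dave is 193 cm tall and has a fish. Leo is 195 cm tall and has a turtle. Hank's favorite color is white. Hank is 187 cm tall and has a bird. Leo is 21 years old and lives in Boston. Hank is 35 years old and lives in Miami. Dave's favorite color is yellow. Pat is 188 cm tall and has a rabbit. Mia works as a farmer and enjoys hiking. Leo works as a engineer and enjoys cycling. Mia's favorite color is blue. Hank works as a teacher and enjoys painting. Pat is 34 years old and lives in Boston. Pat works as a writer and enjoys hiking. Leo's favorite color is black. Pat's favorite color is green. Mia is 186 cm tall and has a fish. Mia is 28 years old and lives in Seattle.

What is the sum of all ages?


65+21+34+28+35 = 183

183


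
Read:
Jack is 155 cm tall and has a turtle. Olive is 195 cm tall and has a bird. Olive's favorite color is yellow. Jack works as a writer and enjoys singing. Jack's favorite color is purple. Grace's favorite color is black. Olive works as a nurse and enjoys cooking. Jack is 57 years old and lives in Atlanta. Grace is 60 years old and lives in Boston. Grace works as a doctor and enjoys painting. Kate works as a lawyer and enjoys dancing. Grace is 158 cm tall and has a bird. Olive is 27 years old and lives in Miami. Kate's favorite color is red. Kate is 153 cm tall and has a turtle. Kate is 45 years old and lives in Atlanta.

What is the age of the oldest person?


Oldest: Grace at 60

60


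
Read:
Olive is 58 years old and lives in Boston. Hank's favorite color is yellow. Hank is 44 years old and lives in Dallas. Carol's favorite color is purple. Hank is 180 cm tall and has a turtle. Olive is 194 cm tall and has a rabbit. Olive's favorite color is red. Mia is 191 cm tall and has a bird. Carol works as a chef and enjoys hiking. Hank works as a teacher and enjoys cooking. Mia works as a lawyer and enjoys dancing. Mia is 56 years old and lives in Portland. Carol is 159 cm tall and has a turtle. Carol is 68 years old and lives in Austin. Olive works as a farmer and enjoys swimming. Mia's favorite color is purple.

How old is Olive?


Olive is 58 years old

58


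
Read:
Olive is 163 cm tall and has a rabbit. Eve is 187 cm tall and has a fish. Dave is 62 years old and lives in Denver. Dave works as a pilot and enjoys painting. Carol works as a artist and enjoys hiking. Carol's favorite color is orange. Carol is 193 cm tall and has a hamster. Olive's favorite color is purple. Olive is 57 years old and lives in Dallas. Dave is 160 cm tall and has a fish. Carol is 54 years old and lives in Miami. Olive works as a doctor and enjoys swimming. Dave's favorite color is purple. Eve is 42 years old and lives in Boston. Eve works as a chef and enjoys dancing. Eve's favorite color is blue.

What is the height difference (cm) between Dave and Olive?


|160 - 163| = 3

3


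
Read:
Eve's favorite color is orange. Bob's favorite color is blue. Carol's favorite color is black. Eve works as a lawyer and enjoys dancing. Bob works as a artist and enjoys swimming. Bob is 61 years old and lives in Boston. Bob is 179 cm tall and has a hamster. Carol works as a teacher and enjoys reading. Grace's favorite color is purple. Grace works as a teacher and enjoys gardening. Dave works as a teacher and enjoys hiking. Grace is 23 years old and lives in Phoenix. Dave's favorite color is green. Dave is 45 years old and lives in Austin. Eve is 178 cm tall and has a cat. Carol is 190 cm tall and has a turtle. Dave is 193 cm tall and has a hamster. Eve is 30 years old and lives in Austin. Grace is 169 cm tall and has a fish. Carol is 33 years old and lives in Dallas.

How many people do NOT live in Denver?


Not in Denver: 5

5


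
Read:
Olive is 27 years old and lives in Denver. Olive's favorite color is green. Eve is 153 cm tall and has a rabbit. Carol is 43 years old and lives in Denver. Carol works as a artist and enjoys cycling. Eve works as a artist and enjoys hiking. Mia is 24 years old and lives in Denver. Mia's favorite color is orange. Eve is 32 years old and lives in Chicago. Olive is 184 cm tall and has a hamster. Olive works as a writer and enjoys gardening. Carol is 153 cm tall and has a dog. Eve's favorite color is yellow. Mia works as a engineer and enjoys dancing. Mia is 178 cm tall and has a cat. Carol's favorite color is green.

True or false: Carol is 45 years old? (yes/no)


Carol is actually 43. no

no


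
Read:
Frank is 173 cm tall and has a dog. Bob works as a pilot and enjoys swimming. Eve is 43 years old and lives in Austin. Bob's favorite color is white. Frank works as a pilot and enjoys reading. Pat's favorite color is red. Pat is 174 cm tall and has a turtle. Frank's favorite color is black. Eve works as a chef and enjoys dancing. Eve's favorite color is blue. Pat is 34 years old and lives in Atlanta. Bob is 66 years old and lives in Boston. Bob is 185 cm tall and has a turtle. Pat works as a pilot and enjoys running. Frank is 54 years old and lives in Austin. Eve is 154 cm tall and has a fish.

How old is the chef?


The chef is Eve, age 43

43


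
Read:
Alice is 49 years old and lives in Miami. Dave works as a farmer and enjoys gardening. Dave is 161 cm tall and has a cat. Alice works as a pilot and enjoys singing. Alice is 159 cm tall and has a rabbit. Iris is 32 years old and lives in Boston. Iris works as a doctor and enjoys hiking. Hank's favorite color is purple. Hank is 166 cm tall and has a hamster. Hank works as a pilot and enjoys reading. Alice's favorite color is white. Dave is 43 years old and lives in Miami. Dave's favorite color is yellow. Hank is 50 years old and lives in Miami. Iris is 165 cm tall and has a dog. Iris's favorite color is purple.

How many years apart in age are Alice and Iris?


49 vs 32, diff = 17

17


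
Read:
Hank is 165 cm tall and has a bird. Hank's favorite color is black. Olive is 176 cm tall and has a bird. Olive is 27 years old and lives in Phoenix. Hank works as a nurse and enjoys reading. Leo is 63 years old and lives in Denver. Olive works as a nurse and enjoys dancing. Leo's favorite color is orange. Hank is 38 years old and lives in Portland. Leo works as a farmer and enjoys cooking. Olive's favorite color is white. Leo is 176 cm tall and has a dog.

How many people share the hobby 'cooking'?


Count: 1

1


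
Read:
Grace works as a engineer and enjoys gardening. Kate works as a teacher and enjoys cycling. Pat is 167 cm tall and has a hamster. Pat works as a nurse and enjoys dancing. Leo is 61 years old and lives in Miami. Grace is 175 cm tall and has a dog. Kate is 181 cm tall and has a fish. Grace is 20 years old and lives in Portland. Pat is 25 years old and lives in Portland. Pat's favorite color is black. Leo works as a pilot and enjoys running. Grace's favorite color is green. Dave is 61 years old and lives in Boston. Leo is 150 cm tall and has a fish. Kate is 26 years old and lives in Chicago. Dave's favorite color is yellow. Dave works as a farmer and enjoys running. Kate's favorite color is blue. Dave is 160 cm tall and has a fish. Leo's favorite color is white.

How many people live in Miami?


Count in Miami: 1

1


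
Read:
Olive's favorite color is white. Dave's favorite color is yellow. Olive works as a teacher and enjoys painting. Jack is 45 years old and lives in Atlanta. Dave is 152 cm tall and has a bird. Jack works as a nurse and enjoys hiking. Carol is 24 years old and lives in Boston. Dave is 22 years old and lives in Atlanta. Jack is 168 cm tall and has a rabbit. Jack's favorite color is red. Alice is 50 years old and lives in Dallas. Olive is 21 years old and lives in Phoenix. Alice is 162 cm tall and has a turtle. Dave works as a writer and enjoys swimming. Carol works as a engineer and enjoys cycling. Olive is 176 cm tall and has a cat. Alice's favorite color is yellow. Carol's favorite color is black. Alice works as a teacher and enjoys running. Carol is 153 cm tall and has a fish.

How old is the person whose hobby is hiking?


Person with hobby=hiking is Jack, age 45

45


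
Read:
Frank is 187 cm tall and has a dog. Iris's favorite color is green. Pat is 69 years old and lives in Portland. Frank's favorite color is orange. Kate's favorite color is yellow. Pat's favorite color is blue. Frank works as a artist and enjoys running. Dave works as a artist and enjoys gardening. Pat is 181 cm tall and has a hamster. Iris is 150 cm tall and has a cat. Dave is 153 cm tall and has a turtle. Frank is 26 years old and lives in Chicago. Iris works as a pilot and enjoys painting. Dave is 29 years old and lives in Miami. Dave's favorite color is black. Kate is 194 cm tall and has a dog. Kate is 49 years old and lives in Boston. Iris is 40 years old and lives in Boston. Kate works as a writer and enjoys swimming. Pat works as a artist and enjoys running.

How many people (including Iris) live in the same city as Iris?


Iris lives in Boston. Count = 2

2


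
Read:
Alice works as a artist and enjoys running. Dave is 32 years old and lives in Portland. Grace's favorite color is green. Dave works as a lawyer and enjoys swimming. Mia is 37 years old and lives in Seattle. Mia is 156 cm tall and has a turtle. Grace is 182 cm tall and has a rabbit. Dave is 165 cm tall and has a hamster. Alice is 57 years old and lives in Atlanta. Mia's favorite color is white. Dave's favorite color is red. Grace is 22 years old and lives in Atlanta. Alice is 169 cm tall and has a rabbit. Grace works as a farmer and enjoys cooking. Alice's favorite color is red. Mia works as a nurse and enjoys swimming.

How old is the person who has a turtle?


Person with turtle is Mia, age 37

37


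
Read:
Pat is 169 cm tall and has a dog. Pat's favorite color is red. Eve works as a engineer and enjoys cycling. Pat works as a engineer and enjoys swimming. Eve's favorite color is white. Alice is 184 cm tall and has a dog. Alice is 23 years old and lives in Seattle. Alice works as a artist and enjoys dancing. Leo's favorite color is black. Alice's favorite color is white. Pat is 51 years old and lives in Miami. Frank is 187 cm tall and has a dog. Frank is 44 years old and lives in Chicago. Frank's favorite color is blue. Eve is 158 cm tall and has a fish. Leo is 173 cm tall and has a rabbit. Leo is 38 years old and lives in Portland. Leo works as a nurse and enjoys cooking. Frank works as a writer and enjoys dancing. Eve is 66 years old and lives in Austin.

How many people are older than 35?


Filter: 4

4


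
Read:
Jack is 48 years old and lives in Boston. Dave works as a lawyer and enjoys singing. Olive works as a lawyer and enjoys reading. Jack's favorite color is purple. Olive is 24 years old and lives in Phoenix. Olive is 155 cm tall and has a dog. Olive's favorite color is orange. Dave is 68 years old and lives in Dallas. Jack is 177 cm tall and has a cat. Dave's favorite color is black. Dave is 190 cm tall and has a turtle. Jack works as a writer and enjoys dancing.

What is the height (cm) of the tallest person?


Tallest: Dave at 190 cm

190


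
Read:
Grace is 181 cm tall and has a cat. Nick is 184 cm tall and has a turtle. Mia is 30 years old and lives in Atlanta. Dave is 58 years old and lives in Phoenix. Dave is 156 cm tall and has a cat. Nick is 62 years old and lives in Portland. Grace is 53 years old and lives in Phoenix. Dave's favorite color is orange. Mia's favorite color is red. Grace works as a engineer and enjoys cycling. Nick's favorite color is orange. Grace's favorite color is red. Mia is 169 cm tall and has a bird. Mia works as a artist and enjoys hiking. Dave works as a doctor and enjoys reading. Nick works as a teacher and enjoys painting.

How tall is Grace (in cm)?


Grace is 181 cm tall

181


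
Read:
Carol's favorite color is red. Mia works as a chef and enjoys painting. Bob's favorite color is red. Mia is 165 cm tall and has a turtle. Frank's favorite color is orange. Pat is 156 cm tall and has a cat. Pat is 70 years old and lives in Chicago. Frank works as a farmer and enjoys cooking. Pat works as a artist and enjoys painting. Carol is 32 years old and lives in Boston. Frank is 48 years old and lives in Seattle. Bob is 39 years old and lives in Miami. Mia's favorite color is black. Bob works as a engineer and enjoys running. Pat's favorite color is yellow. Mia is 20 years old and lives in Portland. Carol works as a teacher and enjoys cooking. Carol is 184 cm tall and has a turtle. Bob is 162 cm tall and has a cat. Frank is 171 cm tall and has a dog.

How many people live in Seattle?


Count in Seattle: 1

1


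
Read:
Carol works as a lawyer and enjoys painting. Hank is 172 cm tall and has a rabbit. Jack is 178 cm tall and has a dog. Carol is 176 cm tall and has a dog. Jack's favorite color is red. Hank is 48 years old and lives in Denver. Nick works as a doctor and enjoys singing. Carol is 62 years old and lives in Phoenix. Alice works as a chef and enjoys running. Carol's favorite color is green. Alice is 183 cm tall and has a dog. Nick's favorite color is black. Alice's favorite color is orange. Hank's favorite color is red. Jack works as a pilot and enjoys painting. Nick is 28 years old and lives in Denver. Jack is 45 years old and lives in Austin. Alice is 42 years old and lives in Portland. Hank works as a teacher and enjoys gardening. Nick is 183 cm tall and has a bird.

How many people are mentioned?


People: Alice, Hank, Carol, Jack, Nick. Count = 5

5


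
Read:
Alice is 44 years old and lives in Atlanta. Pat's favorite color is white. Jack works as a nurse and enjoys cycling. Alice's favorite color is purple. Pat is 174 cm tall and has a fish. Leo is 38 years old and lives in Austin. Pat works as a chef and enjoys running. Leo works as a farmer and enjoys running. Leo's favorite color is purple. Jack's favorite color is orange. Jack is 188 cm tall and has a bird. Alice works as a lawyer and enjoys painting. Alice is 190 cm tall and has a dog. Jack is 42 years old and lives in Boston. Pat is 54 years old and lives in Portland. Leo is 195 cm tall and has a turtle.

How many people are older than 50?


Filter: 1

1


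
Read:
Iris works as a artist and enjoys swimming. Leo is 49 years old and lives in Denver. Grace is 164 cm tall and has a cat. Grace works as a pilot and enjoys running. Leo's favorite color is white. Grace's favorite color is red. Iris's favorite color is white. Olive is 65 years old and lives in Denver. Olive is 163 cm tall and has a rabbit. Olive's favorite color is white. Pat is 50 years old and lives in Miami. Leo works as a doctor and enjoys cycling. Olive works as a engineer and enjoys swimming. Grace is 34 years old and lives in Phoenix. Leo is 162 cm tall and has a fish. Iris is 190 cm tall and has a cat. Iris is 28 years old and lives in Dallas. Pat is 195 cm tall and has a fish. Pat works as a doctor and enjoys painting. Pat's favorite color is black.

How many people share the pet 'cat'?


Count: 2

2


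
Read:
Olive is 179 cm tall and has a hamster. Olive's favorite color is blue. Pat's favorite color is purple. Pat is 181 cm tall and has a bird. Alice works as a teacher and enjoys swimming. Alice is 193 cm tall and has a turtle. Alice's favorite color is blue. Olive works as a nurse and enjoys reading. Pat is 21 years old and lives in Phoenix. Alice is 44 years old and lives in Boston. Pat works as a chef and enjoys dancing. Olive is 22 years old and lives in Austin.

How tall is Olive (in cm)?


Olive is 179 cm tall

179


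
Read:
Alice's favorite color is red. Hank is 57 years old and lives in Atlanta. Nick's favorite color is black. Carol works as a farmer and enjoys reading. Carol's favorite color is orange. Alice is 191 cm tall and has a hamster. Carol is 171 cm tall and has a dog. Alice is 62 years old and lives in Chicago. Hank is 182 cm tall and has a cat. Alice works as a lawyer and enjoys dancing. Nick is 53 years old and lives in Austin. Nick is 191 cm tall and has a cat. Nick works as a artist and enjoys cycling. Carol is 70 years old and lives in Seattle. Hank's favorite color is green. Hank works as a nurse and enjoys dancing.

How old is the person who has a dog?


Person with dog is Carol, age 70

70


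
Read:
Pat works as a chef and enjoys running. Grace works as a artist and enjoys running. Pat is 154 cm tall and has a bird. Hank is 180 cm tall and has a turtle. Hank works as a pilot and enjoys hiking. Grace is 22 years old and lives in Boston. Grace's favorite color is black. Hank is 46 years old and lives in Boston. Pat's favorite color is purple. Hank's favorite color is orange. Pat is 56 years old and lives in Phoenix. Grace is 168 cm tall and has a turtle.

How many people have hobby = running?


Count: 2

2


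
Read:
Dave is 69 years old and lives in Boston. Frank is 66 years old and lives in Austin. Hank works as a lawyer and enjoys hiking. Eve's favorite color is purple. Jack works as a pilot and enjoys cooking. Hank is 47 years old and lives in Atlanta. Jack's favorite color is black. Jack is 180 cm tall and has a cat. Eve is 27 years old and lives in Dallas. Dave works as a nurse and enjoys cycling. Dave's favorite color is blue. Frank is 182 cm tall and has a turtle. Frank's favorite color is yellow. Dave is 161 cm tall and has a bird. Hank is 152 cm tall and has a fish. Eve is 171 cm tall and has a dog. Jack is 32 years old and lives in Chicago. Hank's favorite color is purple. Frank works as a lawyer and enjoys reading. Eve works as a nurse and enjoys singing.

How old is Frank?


Frank is 66 years old

66


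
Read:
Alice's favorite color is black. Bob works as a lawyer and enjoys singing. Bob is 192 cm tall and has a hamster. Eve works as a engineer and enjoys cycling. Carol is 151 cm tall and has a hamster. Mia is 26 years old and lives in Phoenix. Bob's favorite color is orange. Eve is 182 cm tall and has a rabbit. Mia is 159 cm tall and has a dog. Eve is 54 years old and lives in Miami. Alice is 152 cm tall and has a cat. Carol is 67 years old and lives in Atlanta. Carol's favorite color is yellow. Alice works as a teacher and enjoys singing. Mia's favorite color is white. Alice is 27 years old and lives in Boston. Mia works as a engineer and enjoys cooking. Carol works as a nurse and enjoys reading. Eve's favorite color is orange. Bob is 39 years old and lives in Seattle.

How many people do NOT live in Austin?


Not in Austin: 5

5


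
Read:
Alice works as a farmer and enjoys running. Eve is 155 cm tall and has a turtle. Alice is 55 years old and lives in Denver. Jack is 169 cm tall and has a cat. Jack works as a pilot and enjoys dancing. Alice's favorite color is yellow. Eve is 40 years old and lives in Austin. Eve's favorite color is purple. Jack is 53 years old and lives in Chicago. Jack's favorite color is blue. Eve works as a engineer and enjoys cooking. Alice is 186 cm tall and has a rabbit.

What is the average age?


Sum=148, n=3, avg=49.33

49.33


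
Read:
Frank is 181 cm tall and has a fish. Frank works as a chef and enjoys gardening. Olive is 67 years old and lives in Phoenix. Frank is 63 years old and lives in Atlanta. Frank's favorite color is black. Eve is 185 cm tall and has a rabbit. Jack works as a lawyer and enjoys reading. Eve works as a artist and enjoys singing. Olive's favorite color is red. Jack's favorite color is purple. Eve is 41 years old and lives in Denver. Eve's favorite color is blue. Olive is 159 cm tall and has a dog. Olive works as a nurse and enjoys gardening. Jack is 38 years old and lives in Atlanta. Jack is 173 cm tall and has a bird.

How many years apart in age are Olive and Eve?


67 vs 41, diff = 26

26


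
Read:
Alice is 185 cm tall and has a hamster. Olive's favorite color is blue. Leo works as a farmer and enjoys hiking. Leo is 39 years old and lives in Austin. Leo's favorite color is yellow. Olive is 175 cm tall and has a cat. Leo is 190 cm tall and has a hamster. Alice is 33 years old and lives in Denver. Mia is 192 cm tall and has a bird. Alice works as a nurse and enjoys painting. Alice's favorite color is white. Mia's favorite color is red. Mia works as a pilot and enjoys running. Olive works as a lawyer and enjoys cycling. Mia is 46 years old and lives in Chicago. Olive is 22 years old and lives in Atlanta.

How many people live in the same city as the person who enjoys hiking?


Person with hobby hiking is Leo, city Austin. Count = 1

1


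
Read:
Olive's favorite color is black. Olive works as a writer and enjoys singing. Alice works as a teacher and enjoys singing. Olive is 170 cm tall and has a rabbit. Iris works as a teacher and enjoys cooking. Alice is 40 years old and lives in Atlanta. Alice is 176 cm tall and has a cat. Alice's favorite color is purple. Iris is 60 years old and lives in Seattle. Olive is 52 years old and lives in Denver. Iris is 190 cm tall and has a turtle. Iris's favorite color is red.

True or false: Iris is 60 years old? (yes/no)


Iris is actually 60. yes

yes


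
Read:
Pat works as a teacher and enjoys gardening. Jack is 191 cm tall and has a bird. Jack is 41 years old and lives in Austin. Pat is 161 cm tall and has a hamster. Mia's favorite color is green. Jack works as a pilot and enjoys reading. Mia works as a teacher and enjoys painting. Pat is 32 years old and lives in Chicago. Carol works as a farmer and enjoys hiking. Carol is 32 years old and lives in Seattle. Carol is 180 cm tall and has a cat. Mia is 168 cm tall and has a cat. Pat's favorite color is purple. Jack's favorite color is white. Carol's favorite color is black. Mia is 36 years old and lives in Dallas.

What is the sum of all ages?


41+32+32+36 = 141

141


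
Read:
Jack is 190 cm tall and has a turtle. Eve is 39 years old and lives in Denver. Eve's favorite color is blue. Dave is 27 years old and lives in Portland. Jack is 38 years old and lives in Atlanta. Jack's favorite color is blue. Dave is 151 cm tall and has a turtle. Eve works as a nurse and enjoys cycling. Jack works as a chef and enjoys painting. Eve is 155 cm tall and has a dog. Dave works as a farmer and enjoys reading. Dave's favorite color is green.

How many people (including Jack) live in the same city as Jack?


Jack lives in Atlanta. Count = 1

1


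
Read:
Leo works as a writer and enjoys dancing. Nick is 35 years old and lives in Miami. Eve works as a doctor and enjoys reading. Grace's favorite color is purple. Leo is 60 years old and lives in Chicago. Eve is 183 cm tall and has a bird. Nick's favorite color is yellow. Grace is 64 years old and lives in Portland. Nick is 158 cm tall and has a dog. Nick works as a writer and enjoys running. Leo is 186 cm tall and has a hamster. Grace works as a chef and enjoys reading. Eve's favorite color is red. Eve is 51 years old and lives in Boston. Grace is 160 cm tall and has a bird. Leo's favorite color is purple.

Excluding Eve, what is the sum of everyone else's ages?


Sum (excluding Eve): 159

159


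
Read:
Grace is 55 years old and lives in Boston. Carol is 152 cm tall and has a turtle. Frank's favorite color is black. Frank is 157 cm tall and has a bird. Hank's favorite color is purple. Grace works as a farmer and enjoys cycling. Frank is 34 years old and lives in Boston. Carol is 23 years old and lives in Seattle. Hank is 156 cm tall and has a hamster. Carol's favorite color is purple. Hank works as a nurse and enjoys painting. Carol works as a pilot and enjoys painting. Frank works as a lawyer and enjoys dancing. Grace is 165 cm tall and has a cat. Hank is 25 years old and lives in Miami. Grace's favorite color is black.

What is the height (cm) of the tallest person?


Tallest: Grace at 165 cm

165


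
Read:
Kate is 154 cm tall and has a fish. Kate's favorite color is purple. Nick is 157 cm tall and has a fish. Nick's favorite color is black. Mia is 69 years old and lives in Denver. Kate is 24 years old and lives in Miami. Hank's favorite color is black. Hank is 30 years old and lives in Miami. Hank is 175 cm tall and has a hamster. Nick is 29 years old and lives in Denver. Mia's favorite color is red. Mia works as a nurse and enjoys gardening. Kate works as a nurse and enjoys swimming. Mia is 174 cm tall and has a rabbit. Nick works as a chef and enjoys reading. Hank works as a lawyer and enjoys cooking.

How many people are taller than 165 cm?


Taller than 165: 2

2


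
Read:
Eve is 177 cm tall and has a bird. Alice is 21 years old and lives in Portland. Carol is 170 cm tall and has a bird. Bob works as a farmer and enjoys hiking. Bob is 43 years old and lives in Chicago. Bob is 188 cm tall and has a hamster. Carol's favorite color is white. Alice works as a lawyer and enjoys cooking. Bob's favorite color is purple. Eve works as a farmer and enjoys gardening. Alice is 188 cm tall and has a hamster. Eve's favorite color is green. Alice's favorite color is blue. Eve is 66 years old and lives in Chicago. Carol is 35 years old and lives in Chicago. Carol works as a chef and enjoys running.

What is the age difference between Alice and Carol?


|21 - 35| = 14

14


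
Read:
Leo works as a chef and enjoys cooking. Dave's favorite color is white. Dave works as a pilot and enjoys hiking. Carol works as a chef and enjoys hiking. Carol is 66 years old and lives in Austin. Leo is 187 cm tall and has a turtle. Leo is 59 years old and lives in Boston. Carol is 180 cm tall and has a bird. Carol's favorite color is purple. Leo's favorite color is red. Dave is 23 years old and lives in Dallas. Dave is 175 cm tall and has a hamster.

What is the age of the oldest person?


Oldest: Carol at 66

66


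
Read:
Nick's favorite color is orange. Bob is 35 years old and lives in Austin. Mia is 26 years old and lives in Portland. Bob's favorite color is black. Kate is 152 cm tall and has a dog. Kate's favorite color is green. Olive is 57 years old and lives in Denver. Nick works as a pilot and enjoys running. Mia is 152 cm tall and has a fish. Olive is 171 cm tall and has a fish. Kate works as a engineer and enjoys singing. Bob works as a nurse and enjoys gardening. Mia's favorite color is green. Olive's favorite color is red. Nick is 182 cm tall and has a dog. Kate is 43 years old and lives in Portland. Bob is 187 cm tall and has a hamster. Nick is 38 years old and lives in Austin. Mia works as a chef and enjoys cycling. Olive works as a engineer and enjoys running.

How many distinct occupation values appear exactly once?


Unique occupation values: 3

3


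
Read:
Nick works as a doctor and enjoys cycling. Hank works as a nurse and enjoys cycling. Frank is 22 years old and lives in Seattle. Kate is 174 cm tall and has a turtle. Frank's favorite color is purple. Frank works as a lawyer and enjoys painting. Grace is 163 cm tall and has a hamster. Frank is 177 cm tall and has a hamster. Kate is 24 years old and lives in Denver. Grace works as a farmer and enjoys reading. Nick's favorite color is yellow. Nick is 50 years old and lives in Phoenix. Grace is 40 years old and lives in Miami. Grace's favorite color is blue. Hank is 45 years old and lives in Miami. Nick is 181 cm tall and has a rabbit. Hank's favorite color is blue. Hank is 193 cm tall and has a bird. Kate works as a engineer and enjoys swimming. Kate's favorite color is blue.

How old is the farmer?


The farmer is Grace, age 40

40


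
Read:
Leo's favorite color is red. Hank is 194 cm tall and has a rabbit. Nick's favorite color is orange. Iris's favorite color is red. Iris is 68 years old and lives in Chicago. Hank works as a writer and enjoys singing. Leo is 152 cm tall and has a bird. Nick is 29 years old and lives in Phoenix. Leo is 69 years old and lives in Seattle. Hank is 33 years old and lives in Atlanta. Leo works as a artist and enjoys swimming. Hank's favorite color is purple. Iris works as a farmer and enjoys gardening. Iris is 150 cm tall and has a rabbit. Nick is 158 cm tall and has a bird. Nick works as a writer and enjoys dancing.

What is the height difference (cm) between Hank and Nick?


|194 - 158| = 36

36


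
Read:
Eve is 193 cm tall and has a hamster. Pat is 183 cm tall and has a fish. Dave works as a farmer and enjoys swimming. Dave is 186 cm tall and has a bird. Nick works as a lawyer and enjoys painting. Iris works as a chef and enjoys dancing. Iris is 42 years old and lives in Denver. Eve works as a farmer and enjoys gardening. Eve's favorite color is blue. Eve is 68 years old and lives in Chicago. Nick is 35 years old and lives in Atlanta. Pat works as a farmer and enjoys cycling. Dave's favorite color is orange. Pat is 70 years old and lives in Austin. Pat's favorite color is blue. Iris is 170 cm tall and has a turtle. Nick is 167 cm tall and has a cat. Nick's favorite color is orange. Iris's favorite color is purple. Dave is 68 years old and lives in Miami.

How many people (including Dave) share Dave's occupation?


Dave is a farmer. Count = 3

3


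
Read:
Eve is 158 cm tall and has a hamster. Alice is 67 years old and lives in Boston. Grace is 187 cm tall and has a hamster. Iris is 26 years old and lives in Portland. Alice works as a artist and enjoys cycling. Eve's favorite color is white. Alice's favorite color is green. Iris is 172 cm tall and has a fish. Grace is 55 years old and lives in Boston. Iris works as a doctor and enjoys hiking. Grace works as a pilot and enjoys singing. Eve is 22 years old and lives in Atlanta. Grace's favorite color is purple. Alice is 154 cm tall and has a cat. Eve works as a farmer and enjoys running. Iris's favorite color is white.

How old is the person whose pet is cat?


Person with pet=cat is Alice, age 67

67


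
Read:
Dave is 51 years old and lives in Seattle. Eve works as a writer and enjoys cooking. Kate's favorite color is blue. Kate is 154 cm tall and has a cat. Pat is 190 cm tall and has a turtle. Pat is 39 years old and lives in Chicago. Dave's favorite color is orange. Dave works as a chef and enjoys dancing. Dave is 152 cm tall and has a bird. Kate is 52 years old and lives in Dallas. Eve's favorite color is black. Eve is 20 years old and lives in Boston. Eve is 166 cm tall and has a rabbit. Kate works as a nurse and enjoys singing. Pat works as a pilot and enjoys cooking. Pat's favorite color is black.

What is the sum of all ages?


39+20+51+52 = 162

162


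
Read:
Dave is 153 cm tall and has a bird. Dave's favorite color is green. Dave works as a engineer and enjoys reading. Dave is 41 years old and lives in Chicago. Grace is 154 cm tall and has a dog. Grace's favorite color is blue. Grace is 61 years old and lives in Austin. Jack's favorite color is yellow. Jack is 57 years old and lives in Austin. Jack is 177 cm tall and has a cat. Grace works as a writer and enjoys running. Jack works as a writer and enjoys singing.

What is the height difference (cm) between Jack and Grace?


|177 - 154| = 23

23


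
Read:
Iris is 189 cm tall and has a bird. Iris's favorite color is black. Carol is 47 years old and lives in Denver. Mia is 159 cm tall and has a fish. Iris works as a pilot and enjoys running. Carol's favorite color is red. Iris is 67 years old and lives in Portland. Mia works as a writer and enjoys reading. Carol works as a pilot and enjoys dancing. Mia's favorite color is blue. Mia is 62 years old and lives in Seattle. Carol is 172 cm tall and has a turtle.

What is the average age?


Sum=176, n=3, avg=58.67

58.67


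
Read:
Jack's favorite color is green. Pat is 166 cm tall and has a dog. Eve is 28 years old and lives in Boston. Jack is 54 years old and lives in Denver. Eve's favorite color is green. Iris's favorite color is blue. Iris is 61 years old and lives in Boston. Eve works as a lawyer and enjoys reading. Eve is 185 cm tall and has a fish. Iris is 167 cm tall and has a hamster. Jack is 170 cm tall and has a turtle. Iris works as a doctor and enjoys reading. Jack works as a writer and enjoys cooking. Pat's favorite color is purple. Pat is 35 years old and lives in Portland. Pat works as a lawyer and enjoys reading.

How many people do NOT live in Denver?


Not in Denver: 3

3


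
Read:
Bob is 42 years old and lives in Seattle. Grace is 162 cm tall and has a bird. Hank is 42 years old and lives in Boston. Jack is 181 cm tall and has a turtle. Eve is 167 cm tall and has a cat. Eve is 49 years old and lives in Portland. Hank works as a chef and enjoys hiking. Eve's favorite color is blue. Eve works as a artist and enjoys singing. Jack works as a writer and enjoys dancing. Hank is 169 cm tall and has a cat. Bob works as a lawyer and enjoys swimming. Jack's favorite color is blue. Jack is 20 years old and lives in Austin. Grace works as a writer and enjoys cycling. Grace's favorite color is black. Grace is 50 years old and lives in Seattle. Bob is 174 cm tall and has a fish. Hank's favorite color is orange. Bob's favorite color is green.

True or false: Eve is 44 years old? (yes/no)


Eve is actually 49. no

no


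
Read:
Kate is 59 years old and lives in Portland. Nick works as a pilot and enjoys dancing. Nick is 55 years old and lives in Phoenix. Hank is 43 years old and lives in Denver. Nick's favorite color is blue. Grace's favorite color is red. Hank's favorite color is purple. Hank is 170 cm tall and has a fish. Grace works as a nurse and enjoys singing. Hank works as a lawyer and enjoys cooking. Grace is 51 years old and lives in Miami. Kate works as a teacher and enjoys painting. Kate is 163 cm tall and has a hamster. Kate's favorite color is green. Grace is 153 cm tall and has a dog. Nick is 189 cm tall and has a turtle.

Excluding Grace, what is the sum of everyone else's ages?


Sum (excluding Grace): 157

157


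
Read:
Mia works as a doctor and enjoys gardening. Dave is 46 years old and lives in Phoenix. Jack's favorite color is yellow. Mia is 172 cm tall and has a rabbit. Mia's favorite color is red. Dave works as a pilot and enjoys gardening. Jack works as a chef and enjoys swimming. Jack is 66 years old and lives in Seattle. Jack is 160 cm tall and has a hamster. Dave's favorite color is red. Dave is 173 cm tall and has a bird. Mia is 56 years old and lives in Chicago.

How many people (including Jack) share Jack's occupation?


Jack is a chef. Count = 1

1
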